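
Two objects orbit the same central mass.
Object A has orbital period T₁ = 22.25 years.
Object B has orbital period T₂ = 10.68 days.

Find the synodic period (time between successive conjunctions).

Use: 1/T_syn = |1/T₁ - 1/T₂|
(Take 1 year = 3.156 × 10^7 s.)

Convert to SI: T₁ = 22.25 years = 7.0221e+08 s; T₂ = 10.68 days = 922752 s.
T_syn = |T₁ · T₂ / (T₁ − T₂)|.
T_syn = |7.0221e+08 · 922752 / (7.0221e+08 − 922752)| s ≈ 9.24e+05 s = 10.69 days.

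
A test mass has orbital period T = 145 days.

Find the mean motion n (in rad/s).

Convert to SI: T = 145 days = 1.2528e+07 s.
n = 2π / T.
n = 2π / 1.2528e+07 s ≈ 5.015e-07 rad/s.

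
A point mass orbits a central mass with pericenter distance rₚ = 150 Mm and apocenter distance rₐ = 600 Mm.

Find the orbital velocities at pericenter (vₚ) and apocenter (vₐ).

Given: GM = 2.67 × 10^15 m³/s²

Convert to SI: rₚ = 150 Mm = 1.5e+08 m; rₐ = 600 Mm = 6e+08 m.
Use the vis-viva equation v² = GM(2/r − 1/a) with a = (rₚ + rₐ)/2 = (1.5e+08 + 6e+08)/2 = 3.75e+08 m.
vₚ = √(GM · (2/rₚ − 1/a)) = √(2.67e+15 · (2/1.5e+08 − 1/3.75e+08)) m/s ≈ 5337 m/s = 5.337 km/s.
vₐ = √(GM · (2/rₐ − 1/a)) = √(2.67e+15 · (2/6e+08 − 1/3.75e+08)) m/s ≈ 1334 m/s = 1.334 km/s.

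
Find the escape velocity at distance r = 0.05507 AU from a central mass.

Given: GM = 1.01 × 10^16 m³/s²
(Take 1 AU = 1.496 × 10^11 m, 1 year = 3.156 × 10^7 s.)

Convert to SI: r = 0.05507 AU = 8.23847e+09 m.
Escape velocity comes from setting total energy to zero: ½v² − GM/r = 0 ⇒ v_esc = √(2GM / r).
v_esc = √(2 · 1.01e+16 / 8.23847e+09) m/s ≈ 1566 m/s = 0.3303 AU/year.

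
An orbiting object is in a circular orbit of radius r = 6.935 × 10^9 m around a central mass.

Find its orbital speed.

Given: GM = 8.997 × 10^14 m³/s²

For a circular orbit, gravity supplies the centripetal force, so v = √(GM / r).
v = √(8.997e+14 / 6.935e+09) m/s ≈ 360.2 m/s = 360.2 m/s.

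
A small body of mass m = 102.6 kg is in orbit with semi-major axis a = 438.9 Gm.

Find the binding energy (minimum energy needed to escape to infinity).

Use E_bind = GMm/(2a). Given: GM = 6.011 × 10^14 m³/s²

Convert to SI: a = 438.9 Gm = 4.389e+11 m.
Total orbital energy is E = −GMm/(2a); binding energy is E_bind = −E = GMm/(2a).
E_bind = 6.011e+14 · 102.6 / (2 · 4.389e+11) J ≈ 7.026e+04 J = 70.26 kJ.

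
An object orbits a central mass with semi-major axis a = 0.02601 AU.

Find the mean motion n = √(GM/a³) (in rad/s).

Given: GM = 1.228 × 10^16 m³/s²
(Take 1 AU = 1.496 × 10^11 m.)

Convert to SI: a = 0.02601 AU = 3.8911e+09 m.
n = √(GM / a³).
n = √(1.228e+16 / (3.8911e+09)³) rad/s ≈ 4.566e-07 rad/s.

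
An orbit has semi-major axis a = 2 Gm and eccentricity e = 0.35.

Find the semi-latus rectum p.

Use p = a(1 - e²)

Convert to SI: a = 2 Gm = 2e+09 m.
p = a (1 − e²).
p = 2e+09 · (1 − (0.35)²) = 2e+09 · 0.8775 ≈ 1.755e+09 m = 1.755 Gm.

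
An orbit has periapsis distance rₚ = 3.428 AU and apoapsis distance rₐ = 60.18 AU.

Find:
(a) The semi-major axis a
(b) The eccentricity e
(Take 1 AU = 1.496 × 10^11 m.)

Convert to SI: rₚ = 3.428 AU = 5.12829e+11 m; rₐ = 60.18 AU = 9.00293e+12 m.
(a) a = (rₚ + rₐ) / 2 = (5.12829e+11 + 9.00293e+12) / 2 ≈ 4.758e+12 m = 31.8 AU.
(b) e = (rₐ − rₚ) / (rₐ + rₚ) = (9.00293e+12 − 5.12829e+11) / (9.00293e+12 + 5.12829e+11) ≈ 0.8922.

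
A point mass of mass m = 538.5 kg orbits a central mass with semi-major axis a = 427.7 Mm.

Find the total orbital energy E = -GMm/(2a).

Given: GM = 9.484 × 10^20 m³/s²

Convert to SI: a = 427.7 Mm = 4.277e+08 m.
E = −GMm / (2a).
E = −9.484e+20 · 538.5 / (2 · 4.277e+08) J ≈ -5.97e+14 J = -597 TJ.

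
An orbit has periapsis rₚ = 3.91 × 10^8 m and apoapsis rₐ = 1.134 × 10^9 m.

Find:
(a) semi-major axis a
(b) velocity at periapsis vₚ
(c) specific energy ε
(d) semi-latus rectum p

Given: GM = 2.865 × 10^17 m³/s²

(a) a = (rₚ + rₐ)/2 = (3.91e+08 + 1.134e+09)/2 ≈ 7.625e+08 m
(b) With a = (rₚ + rₐ)/2 = 7.625e+08 m, vₚ = √(GM (2/rₚ − 1/a)) = √(2.865e+17 · (2/3.91e+08 − 1/7.625e+08)) m/s ≈ 3.301e+04 m/s
(c) With a = (rₚ + rₐ)/2 = 7.625e+08 m, ε = −GM/(2a) = −2.865e+17/(2 · 7.625e+08) J/kg ≈ -1.879e+08 J/kg
(d) From a = (rₚ + rₐ)/2 = 7.625e+08 m and e = (rₐ − rₚ)/(rₐ + rₚ) = 0.487213, p = a(1 − e²) = 7.625e+08 · (1 − (0.487213)²) ≈ 5.815e+08 m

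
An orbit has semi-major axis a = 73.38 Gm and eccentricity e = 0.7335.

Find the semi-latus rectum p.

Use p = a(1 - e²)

Convert to SI: a = 73.38 Gm = 7.338e+10 m.
p = a (1 − e²).
p = 7.338e+10 · (1 − (0.7335)²) = 7.338e+10 · 0.461978 ≈ 3.39e+10 m = 33.9 Gm.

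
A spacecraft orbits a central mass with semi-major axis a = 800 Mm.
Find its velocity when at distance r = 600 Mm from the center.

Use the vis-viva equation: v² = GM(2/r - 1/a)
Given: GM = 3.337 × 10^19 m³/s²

Convert to SI: a = 800 Mm = 8e+08 m; r = 600 Mm = 6e+08 m.
Vis-viva: v = √(GM · (2/r − 1/a)).
2/r − 1/a = 2/6e+08 − 1/8e+08 = 2.08333e-09 m⁻¹.
v = √(3.337e+19 · 2.08333e-09) m/s ≈ 2.637e+05 m/s = 263.7 km/s.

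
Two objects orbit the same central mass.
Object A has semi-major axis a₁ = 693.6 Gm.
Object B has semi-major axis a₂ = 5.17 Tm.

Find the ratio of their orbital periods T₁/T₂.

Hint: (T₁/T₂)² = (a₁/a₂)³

Convert to SI: a₁ = 693.6 Gm = 6.936e+11 m; a₂ = 5.17 Tm = 5.17e+12 m.
From Kepler's third law, (T₁/T₂)² = (a₁/a₂)³, so T₁/T₂ = (a₁/a₂)^(3/2).
a₁/a₂ = 6.936e+11 / 5.17e+12 = 0.134159.
T₁/T₂ = (0.134159)^(3/2) ≈ 0.04914.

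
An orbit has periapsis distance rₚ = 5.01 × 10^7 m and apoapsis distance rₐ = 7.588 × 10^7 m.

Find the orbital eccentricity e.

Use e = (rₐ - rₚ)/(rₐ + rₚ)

e = (rₐ − rₚ) / (rₐ + rₚ).
e = (7.588e+07 − 5.01e+07) / (7.588e+07 + 5.01e+07) = 2.578e+07 / 1.2598e+08 ≈ 0.2046.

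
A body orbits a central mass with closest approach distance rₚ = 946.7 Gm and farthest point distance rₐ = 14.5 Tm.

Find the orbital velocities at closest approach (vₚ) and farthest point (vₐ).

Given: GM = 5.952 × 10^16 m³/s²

Convert to SI: rₚ = 946.7 Gm = 9.467e+11 m; rₐ = 14.5 Tm = 1.45e+13 m.
Use the vis-viva equation v² = GM(2/r − 1/a) with a = (rₚ + rₐ)/2 = (9.467e+11 + 1.45e+13)/2 = 7.72335e+12 m.
vₚ = √(GM · (2/rₚ − 1/a)) = √(5.952e+16 · (2/9.467e+11 − 1/7.72335e+12)) m/s ≈ 343.6 m/s = 343.6 m/s.
vₐ = √(GM · (2/rₐ − 1/a)) = √(5.952e+16 · (2/1.45e+13 − 1/7.72335e+12)) m/s ≈ 22.43 m/s = 22.43 m/s.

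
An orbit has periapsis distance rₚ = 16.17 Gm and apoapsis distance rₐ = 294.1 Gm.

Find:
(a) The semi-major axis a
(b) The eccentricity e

Convert to SI: rₚ = 16.17 Gm = 1.617e+10 m; rₐ = 294.1 Gm = 2.941e+11 m.
(a) a = (rₚ + rₐ) / 2 = (1.617e+10 + 2.941e+11) / 2 ≈ 1.551e+11 m = 155.1 Gm.
(b) e = (rₐ − rₚ) / (rₐ + rₚ) = (2.941e+11 − 1.617e+10) / (2.941e+11 + 1.617e+10) ≈ 0.8958.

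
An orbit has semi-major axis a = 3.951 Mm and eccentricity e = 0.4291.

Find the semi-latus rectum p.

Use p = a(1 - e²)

Convert to SI: a = 3.951 Mm = 3.951e+06 m.
p = a (1 − e²).
p = 3.951e+06 · (1 − (0.4291)²) = 3.951e+06 · 0.815873 ≈ 3.224e+06 m = 3.224 Mm.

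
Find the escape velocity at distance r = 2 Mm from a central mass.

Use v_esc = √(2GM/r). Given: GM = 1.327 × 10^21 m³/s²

Convert to SI: r = 2 Mm = 2e+06 m.
Escape velocity comes from setting total energy to zero: ½v² − GM/r = 0 ⇒ v_esc = √(2GM / r).
v_esc = √(2 · 1.327e+21 / 2e+06) m/s ≈ 3.643e+07 m/s = 3.643e+04 km/s.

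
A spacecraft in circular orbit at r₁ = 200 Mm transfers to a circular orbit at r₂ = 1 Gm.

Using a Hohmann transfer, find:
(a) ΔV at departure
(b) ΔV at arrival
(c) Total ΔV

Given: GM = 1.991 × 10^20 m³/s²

Convert to SI: r₁ = 200 Mm = 2e+08 m; r₂ = 1 Gm = 1e+09 m.
Transfer semi-major axis: a_t = (r₁ + r₂)/2 = (2e+08 + 1e+09)/2 = 6e+08 m.
Circular speeds: v₁ = √(GM/r₁) = 997747 m/s, v₂ = √(GM/r₂) = 446206 m/s.
Transfer speeds (vis-viva v² = GM(2/r − 1/a_t)): v₁ᵗ = 1.28809e+06 m/s, v₂ᵗ = 257617 m/s.
(a) ΔV₁ = |v₁ᵗ − v₁| ≈ 2.903e+05 m/s = 290.3 km/s.
(b) ΔV₂ = |v₂ − v₂ᵗ| ≈ 1.886e+05 m/s = 188.6 km/s.
(c) ΔV_total = ΔV₁ + ΔV₂ ≈ 4.789e+05 m/s = 478.9 km/s.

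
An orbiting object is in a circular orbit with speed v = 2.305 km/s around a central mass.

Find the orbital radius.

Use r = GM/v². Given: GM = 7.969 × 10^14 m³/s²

Convert to SI: v = 2.305 km/s = 2305 m/s.
For a circular orbit, v² = GM / r, so r = GM / v².
r = 7.969e+14 / (2305)² m ≈ 1.5e+08 m = 150 Mm.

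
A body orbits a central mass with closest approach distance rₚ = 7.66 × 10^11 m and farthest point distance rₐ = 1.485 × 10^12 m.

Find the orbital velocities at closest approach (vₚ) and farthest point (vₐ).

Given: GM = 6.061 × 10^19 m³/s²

Use the vis-viva equation v² = GM(2/r − 1/a) with a = (rₚ + rₐ)/2 = (7.66e+11 + 1.485e+12)/2 = 1.1255e+12 m.
vₚ = √(GM · (2/rₚ − 1/a)) = √(6.061e+19 · (2/7.66e+11 − 1/1.1255e+12)) m/s ≈ 1.022e+04 m/s = 10.22 km/s.
vₐ = √(GM · (2/rₐ − 1/a)) = √(6.061e+19 · (2/1.485e+12 − 1/1.1255e+12)) m/s ≈ 5270 m/s = 5.27 km/s.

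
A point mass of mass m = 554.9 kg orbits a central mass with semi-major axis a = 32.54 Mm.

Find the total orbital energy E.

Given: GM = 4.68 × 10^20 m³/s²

Convert to SI: a = 32.54 Mm = 3.254e+07 m.
E = −GMm / (2a).
E = −4.68e+20 · 554.9 / (2 · 3.254e+07) J ≈ -3.99e+15 J = -3.99 PJ.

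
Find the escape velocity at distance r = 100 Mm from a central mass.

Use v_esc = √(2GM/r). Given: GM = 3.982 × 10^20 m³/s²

Convert to SI: r = 100 Mm = 1e+08 m.
Escape velocity comes from setting total energy to zero: ½v² − GM/r = 0 ⇒ v_esc = √(2GM / r).
v_esc = √(2 · 3.982e+20 / 1e+08) m/s ≈ 2.822e+06 m/s = 2822 km/s.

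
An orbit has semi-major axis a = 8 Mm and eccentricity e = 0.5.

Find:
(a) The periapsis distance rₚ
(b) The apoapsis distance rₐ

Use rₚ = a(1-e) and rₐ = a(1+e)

Convert to SI: a = 8 Mm = 8e+06 m.
(a) rₚ = a(1 − e) = 8e+06 · (1 − 0.5) = 8e+06 · 0.5 ≈ 4e+06 m = 4 Mm.
(b) rₐ = a(1 + e) = 8e+06 · (1 + 0.5) = 8e+06 · 1.5 ≈ 1.2e+07 m = 12 Mm.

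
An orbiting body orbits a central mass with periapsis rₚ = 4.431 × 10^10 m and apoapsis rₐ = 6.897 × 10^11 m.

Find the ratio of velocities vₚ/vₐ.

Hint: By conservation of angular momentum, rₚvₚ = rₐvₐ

Conservation of angular momentum gives rₚvₚ = rₐvₐ, so vₚ/vₐ = rₐ/rₚ.
vₚ/vₐ = 6.897e+11 / 4.431e+10 ≈ 15.57.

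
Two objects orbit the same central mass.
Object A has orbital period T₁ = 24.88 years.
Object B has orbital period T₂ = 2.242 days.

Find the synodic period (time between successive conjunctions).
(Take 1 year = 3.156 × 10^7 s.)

Convert to SI: T₁ = 24.88 years = 7.85213e+08 s; T₂ = 2.242 days = 193709 s.
T_syn = |T₁ · T₂ / (T₁ − T₂)|.
T_syn = |7.85213e+08 · 193709 / (7.85213e+08 − 193709)| s ≈ 1.938e+05 s = 2.243 days.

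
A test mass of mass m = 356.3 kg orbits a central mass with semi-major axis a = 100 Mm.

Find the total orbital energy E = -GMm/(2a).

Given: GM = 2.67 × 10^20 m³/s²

Convert to SI: a = 100 Mm = 1e+08 m.
E = −GMm / (2a).
E = −2.67e+20 · 356.3 / (2 · 1e+08) J ≈ -4.757e+14 J = -475.7 TJ.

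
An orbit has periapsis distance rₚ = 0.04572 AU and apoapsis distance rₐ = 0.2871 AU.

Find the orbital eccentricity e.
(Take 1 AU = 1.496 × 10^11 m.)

Convert to SI: rₚ = 0.04572 AU = 6.83971e+09 m; rₐ = 0.2871 AU = 4.29502e+10 m.
e = (rₐ − rₚ) / (rₐ + rₚ).
e = (4.29502e+10 − 6.83971e+09) / (4.29502e+10 + 6.83971e+09) = 3.61104e+10 / 4.97899e+10 ≈ 0.7253.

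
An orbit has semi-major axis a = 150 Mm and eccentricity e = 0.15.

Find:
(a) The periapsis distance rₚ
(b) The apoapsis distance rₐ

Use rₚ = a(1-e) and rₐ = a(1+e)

Convert to SI: a = 150 Mm = 1.5e+08 m.
(a) rₚ = a(1 − e) = 1.5e+08 · (1 − 0.15) = 1.5e+08 · 0.85 ≈ 1.275e+08 m = 127.5 Mm.
(b) rₐ = a(1 + e) = 1.5e+08 · (1 + 0.15) = 1.5e+08 · 1.15 ≈ 1.725e+08 m = 172.5 Mm.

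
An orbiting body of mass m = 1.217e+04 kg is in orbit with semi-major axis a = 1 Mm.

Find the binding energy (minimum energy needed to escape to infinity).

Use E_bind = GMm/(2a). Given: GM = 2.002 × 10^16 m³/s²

Convert to SI: a = 1 Mm = 1e+06 m.
Total orbital energy is E = −GMm/(2a); binding energy is E_bind = −E = GMm/(2a).
E_bind = 2.002e+16 · 1.217e+04 / (2 · 1e+06) J ≈ 1.218e+14 J = 121.8 TJ.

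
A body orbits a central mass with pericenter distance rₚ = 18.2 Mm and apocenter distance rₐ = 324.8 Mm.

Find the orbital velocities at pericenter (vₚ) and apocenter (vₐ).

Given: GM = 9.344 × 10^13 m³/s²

Convert to SI: rₚ = 18.2 Mm = 1.82e+07 m; rₐ = 324.8 Mm = 3.248e+08 m.
Use the vis-viva equation v² = GM(2/r − 1/a) with a = (rₚ + rₐ)/2 = (1.82e+07 + 3.248e+08)/2 = 1.715e+08 m.
vₚ = √(GM · (2/rₚ − 1/a)) = √(9.344e+13 · (2/1.82e+07 − 1/1.715e+08)) m/s ≈ 3118 m/s = 3.118 km/s.
vₐ = √(GM · (2/rₐ − 1/a)) = √(9.344e+13 · (2/3.248e+08 − 1/1.715e+08)) m/s ≈ 174.7 m/s = 174.7 m/s.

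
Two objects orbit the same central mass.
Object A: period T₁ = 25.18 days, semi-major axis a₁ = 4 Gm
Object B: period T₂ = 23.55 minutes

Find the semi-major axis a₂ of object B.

Convert to SI: T₁ = 25.18 days = 2.17555e+06 s; a₁ = 4 Gm = 4e+09 m; T₂ = 23.55 minutes = 1413 s.
Kepler's third law: (T₁/T₂)² = (a₁/a₂)³ ⇒ a₂ = a₁ · (T₂/T₁)^(2/3).
T₂/T₁ = 1413 / 2.17555e+06 = 0.00064949.
a₂ = 4e+09 · (0.00064949)^(2/3) m ≈ 3e+07 m = 30 Mm.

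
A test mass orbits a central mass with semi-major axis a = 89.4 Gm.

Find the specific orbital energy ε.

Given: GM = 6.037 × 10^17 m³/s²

Convert to SI: a = 89.4 Gm = 8.94e+10 m.
ε = −GM / (2a).
ε = −6.037e+17 / (2 · 8.94e+10) J/kg ≈ -3.376e+06 J/kg = -3.376 MJ/kg.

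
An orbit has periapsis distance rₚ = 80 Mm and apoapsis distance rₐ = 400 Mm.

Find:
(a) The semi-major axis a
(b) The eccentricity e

Convert to SI: rₚ = 80 Mm = 8e+07 m; rₐ = 400 Mm = 4e+08 m.
(a) a = (rₚ + rₐ) / 2 = (8e+07 + 4e+08) / 2 ≈ 2.4e+08 m = 240 Mm.
(b) e = (rₐ − rₚ) / (rₐ + rₚ) = (4e+08 − 8e+07) / (4e+08 + 8e+07) ≈ 0.6667.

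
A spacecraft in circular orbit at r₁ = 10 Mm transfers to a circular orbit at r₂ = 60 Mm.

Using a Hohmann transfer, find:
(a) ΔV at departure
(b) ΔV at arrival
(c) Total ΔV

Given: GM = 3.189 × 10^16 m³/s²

Convert to SI: r₁ = 10 Mm = 1e+07 m; r₂ = 60 Mm = 6e+07 m.
Transfer semi-major axis: a_t = (r₁ + r₂)/2 = (1e+07 + 6e+07)/2 = 3.5e+07 m.
Circular speeds: v₁ = √(GM/r₁) = 56471.2 m/s, v₂ = √(GM/r₂) = 23054.3 m/s.
Transfer speeds (vis-viva v² = GM(2/r − 1/a_t)): v₁ᵗ = 73938.2 m/s, v₂ᵗ = 12323 m/s.
(a) ΔV₁ = |v₁ᵗ − v₁| ≈ 1.747e+04 m/s = 17.47 km/s.
(b) ΔV₂ = |v₂ − v₂ᵗ| ≈ 1.073e+04 m/s = 10.73 km/s.
(c) ΔV_total = ΔV₁ + ΔV₂ ≈ 2.82e+04 m/s = 28.2 km/s.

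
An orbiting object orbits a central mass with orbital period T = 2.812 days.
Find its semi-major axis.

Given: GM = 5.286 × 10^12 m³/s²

Convert to SI: T = 2.812 days = 242957 s.
Invert Kepler's third law: a = (GM · T² / (4π²))^(1/3).
Substituting T = 242957 s and GM = 5.286e+12 m³/s²:
a = (5.286e+12 · (242957)² / (4π²))^(1/3) m
a ≈ 1.992e+07 m = 19.92 Mm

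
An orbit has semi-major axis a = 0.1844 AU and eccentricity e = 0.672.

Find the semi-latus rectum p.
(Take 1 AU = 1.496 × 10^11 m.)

Convert to SI: a = 0.1844 AU = 2.75862e+10 m.
p = a (1 − e²).
p = 2.75862e+10 · (1 − (0.672)²) = 2.75862e+10 · 0.548416 ≈ 1.513e+10 m = 0.1011 AU.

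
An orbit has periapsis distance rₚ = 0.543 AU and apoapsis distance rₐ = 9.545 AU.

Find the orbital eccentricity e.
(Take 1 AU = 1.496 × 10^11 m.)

Convert to SI: rₚ = 0.543 AU = 8.12328e+10 m; rₐ = 9.545 AU = 1.42793e+12 m.
e = (rₐ − rₚ) / (rₐ + rₚ).
e = (1.42793e+12 − 8.12328e+10) / (1.42793e+12 + 8.12328e+10) = 1.3467e+12 / 1.50916e+12 ≈ 0.8923.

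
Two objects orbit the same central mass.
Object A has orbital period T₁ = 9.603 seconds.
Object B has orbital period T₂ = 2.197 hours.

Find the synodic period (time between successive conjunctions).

Convert to SI: T₂ = 2.197 hours = 7909.2 s.
T_syn = |T₁ · T₂ / (T₁ − T₂)|.
T_syn = |9.603 · 7909.2 / (9.603 − 7909.2)| s ≈ 9.615 s = 9.615 seconds.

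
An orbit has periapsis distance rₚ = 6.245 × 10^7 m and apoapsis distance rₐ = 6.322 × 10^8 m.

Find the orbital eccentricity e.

e = (rₐ − rₚ) / (rₐ + rₚ).
e = (6.322e+08 − 6.245e+07) / (6.322e+08 + 6.245e+07) = 5.6975e+08 / 6.9465e+08 ≈ 0.8202.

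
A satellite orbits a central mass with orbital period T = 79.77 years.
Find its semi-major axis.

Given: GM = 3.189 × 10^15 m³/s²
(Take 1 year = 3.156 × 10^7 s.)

Convert to SI: T = 79.77 years = 2.51754e+09 s.
Invert Kepler's third law: a = (GM · T² / (4π²))^(1/3).
Substituting T = 2.51754e+09 s and GM = 3.189e+15 m³/s²:
a = (3.189e+15 · (2.51754e+09)² / (4π²))^(1/3) m
a ≈ 8e+10 m = 80 Gm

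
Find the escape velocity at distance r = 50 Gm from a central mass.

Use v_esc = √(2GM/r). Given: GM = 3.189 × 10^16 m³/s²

Convert to SI: r = 50 Gm = 5e+10 m.
Escape velocity comes from setting total energy to zero: ½v² − GM/r = 0 ⇒ v_esc = √(2GM / r).
v_esc = √(2 · 3.189e+16 / 5e+10) m/s ≈ 1129 m/s = 1.129 km/s.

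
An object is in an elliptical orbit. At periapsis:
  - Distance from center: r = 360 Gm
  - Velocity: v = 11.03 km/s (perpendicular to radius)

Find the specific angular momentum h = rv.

Convert to SI: r = 360 Gm = 3.6e+11 m; v = 11.03 km/s = 11030 m/s.
With v perpendicular to r, h = r · v.
h = 3.6e+11 · 11030 m²/s ≈ 3.971e+15 m²/s.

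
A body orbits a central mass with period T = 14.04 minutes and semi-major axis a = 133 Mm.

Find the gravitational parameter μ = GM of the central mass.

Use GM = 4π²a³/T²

Convert to SI: T = 14.04 minutes = 842.4 s; a = 133 Mm = 1.33e+08 m.
GM = 4π² · a³ / T².
GM = 4π² · (1.33e+08)³ / (842.4)² m³/s² ≈ 1.309e+20 m³/s² = 1.309 × 10^20 m³/s².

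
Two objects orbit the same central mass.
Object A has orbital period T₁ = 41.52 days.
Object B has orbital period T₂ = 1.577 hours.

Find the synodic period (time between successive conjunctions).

Convert to SI: T₁ = 41.52 days = 3.58733e+06 s; T₂ = 1.577 hours = 5677.2 s.
T_syn = |T₁ · T₂ / (T₁ − T₂)|.
T_syn = |3.58733e+06 · 5677.2 / (3.58733e+06 − 5677.2)| s ≈ 5686 s = 1.579 hours.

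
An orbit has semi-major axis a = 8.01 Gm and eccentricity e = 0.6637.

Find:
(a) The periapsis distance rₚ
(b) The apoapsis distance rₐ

Convert to SI: a = 8.01 Gm = 8.01e+09 m.
(a) rₚ = a(1 − e) = 8.01e+09 · (1 − 0.6637) = 8.01e+09 · 0.3363 ≈ 2.694e+09 m = 2.694 Gm.
(b) rₐ = a(1 + e) = 8.01e+09 · (1 + 0.6637) = 8.01e+09 · 1.6637 ≈ 1.333e+10 m = 13.33 Gm.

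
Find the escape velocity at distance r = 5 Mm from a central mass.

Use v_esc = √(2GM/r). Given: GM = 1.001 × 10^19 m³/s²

Convert to SI: r = 5 Mm = 5e+06 m.
Escape velocity comes from setting total energy to zero: ½v² − GM/r = 0 ⇒ v_esc = √(2GM / r).
v_esc = √(2 · 1.001e+19 / 5e+06) m/s ≈ 2.001e+06 m/s = 2001 km/s.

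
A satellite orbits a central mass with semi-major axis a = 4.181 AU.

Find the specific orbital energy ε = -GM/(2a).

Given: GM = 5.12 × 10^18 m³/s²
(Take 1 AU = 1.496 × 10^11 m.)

Convert to SI: a = 4.181 AU = 6.25478e+11 m.
ε = −GM / (2a).
ε = −5.12e+18 / (2 · 6.25478e+11) J/kg ≈ -4.093e+06 J/kg = -4.093 MJ/kg.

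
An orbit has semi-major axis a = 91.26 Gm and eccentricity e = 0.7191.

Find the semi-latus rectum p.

Convert to SI: a = 91.26 Gm = 9.126e+10 m.
p = a (1 − e²).
p = 9.126e+10 · (1 − (0.7191)²) = 9.126e+10 · 0.482895 ≈ 4.407e+10 m = 44.07 Gm.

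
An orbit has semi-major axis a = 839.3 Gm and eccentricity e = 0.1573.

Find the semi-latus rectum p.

Convert to SI: a = 839.3 Gm = 8.393e+11 m.
p = a (1 − e²).
p = 8.393e+11 · (1 − (0.1573)²) = 8.393e+11 · 0.975257 ≈ 8.185e+11 m = 818.5 Gm.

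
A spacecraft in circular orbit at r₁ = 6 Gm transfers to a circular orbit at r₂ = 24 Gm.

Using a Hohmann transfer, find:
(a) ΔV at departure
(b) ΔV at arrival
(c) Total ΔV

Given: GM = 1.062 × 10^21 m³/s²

Convert to SI: r₁ = 6 Gm = 6e+09 m; r₂ = 24 Gm = 2.4e+10 m.
Transfer semi-major axis: a_t = (r₁ + r₂)/2 = (6e+09 + 2.4e+10)/2 = 1.5e+10 m.
Circular speeds: v₁ = √(GM/r₁) = 420714 m/s, v₂ = √(GM/r₂) = 210357 m/s.
Transfer speeds (vis-viva v² = GM(2/r − 1/a_t)): v₁ᵗ = 532165 m/s, v₂ᵗ = 133041 m/s.
(a) ΔV₁ = |v₁ᵗ − v₁| ≈ 1.115e+05 m/s = 111.5 km/s.
(b) ΔV₂ = |v₂ − v₂ᵗ| ≈ 7.732e+04 m/s = 77.32 km/s.
(c) ΔV_total = ΔV₁ + ΔV₂ ≈ 1.888e+05 m/s = 188.8 km/s.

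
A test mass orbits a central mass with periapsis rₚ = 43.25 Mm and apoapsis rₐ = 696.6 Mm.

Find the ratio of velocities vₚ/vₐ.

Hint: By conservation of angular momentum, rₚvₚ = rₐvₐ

Convert to SI: rₚ = 43.25 Mm = 4.325e+07 m; rₐ = 696.6 Mm = 6.966e+08 m.
Conservation of angular momentum gives rₚvₚ = rₐvₐ, so vₚ/vₐ = rₐ/rₚ.
vₚ/vₐ = 6.966e+08 / 4.325e+07 ≈ 16.11.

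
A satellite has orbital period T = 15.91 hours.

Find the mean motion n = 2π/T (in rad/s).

Convert to SI: T = 15.91 hours = 57276 s.
n = 2π / T.
n = 2π / 57276 s ≈ 0.0001097 rad/s.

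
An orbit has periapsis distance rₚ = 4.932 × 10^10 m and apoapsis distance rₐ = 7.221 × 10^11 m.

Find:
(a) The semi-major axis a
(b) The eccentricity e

(a) a = (rₚ + rₐ) / 2 = (4.932e+10 + 7.221e+11) / 2 ≈ 3.857e+11 m = 3.857 × 10^11 m.
(b) e = (rₐ − rₚ) / (rₐ + rₚ) = (7.221e+11 − 4.932e+10) / (7.221e+11 + 4.932e+10) ≈ 0.8721.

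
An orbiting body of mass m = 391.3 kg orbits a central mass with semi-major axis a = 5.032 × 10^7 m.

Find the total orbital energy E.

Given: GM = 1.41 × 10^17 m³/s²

E = −GMm / (2a).
E = −1.41e+17 · 391.3 / (2 · 5.032e+07) J ≈ -5.482e+11 J = -548.2 GJ.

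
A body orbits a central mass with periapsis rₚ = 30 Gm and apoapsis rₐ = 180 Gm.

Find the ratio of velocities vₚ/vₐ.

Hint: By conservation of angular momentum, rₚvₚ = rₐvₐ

Convert to SI: rₚ = 30 Gm = 3e+10 m; rₐ = 180 Gm = 1.8e+11 m.
Conservation of angular momentum gives rₚvₚ = rₐvₐ, so vₚ/vₐ = rₐ/rₚ.
vₚ/vₐ = 1.8e+11 / 3e+10 ≈ 6.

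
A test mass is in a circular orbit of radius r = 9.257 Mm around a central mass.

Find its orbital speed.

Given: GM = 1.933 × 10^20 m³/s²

Convert to SI: r = 9.257 Mm = 9.257e+06 m.
For a circular orbit, gravity supplies the centripetal force, so v = √(GM / r).
v = √(1.933e+20 / 9.257e+06) m/s ≈ 4.57e+06 m/s = 4570 km/s.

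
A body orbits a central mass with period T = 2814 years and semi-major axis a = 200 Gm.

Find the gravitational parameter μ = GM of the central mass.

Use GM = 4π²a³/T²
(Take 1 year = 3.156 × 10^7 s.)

Convert to SI: T = 2814 years = 8.88098e+10 s; a = 200 Gm = 2e+11 m.
GM = 4π² · a³ / T².
GM = 4π² · (2e+11)³ / (8.88098e+10)² m³/s² ≈ 4.004e+13 m³/s² = 4.004 × 10^13 m³/s².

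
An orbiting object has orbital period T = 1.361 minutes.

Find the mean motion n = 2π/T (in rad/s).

Convert to SI: T = 1.361 minutes = 81.66 s.
n = 2π / T.
n = 2π / 81.66 s ≈ 0.07694 rad/s.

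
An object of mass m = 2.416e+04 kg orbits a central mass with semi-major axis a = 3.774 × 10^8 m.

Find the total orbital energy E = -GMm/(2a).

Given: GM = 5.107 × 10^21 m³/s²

E = −GMm / (2a).
E = −5.107e+21 · 2.416e+04 / (2 · 3.774e+08) J ≈ -1.635e+17 J = -163.5 PJ.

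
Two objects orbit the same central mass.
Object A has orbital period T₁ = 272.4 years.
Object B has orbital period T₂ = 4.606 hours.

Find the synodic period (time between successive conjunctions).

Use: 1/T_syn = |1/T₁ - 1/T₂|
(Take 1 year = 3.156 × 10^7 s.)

Convert to SI: T₁ = 272.4 years = 8.59694e+09 s; T₂ = 4.606 hours = 16581.6 s.
T_syn = |T₁ · T₂ / (T₁ − T₂)|.
T_syn = |8.59694e+09 · 16581.6 / (8.59694e+09 − 16581.6)| s ≈ 1.658e+04 s = 4.606 hours.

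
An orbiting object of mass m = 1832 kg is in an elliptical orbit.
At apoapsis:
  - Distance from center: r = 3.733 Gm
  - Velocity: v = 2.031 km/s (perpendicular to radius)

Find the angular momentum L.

Convert to SI: r = 3.733 Gm = 3.733e+09 m; v = 2.031 km/s = 2031 m/s.
Since v is perpendicular to r, L = m · v · r.
L = 1832 · 2031 · 3.733e+09 kg·m²/s ≈ 1.389e+16 kg·m²/s.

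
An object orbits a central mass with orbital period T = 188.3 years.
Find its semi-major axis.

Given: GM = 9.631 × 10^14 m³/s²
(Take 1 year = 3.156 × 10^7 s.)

Convert to SI: T = 188.3 years = 5.94275e+09 s.
Invert Kepler's third law: a = (GM · T² / (4π²))^(1/3).
Substituting T = 5.94275e+09 s and GM = 9.631e+14 m³/s²:
a = (9.631e+14 · (5.94275e+09)² / (4π²))^(1/3) m
a ≈ 9.515e+10 m = 95.15 Gm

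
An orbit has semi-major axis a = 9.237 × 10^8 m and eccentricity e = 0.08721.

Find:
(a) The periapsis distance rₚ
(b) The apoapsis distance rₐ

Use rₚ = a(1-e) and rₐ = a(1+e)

(a) rₚ = a(1 − e) = 9.237e+08 · (1 − 0.08721) = 9.237e+08 · 0.91279 ≈ 8.431e+08 m = 8.431 × 10^8 m.
(b) rₐ = a(1 + e) = 9.237e+08 · (1 + 0.08721) = 9.237e+08 · 1.08721 ≈ 1.004e+09 m = 1.004 × 10^9 m.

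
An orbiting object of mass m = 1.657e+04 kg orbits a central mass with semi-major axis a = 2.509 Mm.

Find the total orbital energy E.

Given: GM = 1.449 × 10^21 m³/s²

Convert to SI: a = 2.509 Mm = 2.509e+06 m.
E = −GMm / (2a).
E = −1.449e+21 · 1.657e+04 / (2 · 2.509e+06) J ≈ -4.785e+18 J = -4.785 EJ.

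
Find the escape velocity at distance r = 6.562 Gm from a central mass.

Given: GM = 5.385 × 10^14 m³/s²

Convert to SI: r = 6.562 Gm = 6.562e+09 m.
Escape velocity comes from setting total energy to zero: ½v² − GM/r = 0 ⇒ v_esc = √(2GM / r).
v_esc = √(2 · 5.385e+14 / 6.562e+09) m/s ≈ 405.1 m/s = 405.1 m/s.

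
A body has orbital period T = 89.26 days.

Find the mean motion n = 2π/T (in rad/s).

Convert to SI: T = 89.26 days = 7.71206e+06 s.
n = 2π / T.
n = 2π / 7.71206e+06 s ≈ 8.147e-07 rad/s.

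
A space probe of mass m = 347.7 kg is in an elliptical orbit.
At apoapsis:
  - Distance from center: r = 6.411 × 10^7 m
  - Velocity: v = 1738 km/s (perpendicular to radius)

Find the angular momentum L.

Convert to SI: v = 1738 km/s = 1.738e+06 m/s.
Since v is perpendicular to r, L = m · v · r.
L = 347.7 · 1.738e+06 · 6.411e+07 kg·m²/s ≈ 3.874e+16 kg·m²/s.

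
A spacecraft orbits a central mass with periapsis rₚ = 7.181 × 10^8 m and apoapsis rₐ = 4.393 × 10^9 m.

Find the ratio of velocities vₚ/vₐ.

Conservation of angular momentum gives rₚvₚ = rₐvₐ, so vₚ/vₐ = rₐ/rₚ.
vₚ/vₐ = 4.393e+09 / 7.181e+08 ≈ 6.118.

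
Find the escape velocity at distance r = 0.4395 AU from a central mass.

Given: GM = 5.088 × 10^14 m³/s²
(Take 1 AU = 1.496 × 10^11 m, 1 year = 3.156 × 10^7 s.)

Convert to SI: r = 0.4395 AU = 6.57492e+10 m.
Escape velocity comes from setting total energy to zero: ½v² − GM/r = 0 ⇒ v_esc = √(2GM / r).
v_esc = √(2 · 5.088e+14 / 6.57492e+10) m/s ≈ 124.4 m/s = 0.02625 AU/year.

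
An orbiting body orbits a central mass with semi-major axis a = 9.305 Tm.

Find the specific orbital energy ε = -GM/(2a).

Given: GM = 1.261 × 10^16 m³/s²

Convert to SI: a = 9.305 Tm = 9.305e+12 m.
ε = −GM / (2a).
ε = −1.261e+16 / (2 · 9.305e+12) J/kg ≈ -677.6 J/kg = -677.6 J/kg.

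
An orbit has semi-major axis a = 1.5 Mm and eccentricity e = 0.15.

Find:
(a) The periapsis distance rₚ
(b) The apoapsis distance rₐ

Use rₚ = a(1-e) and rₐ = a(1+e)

Convert to SI: a = 1.5 Mm = 1.5e+06 m.
(a) rₚ = a(1 − e) = 1.5e+06 · (1 − 0.15) = 1.5e+06 · 0.85 ≈ 1.275e+06 m = 1.275 Mm.
(b) rₐ = a(1 + e) = 1.5e+06 · (1 + 0.15) = 1.5e+06 · 1.15 ≈ 1.725e+06 m = 1.725 Mm.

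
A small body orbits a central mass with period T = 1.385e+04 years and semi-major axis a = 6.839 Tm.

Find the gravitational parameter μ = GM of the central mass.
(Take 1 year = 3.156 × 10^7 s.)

Convert to SI: T = 1.385e+04 years = 4.37106e+11 s; a = 6.839 Tm = 6.839e+12 m.
GM = 4π² · a³ / T².
GM = 4π² · (6.839e+12)³ / (4.37106e+11)² m³/s² ≈ 6.609e+16 m³/s² = 6.609 × 10^16 m³/s².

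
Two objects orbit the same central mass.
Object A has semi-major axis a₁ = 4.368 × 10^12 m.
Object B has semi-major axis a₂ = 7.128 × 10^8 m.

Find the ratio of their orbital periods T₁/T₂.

From Kepler's third law, (T₁/T₂)² = (a₁/a₂)³, so T₁/T₂ = (a₁/a₂)^(3/2).
a₁/a₂ = 4.368e+12 / 7.128e+08 = 6127.95.
T₁/T₂ = (6127.95)^(3/2) ≈ 4.797e+05.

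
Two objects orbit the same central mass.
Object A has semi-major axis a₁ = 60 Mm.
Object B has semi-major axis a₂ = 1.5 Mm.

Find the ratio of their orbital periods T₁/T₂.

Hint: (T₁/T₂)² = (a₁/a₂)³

Convert to SI: a₁ = 60 Mm = 6e+07 m; a₂ = 1.5 Mm = 1.5e+06 m.
From Kepler's third law, (T₁/T₂)² = (a₁/a₂)³, so T₁/T₂ = (a₁/a₂)^(3/2).
a₁/a₂ = 6e+07 / 1.5e+06 = 40.
T₁/T₂ = (40)^(3/2) ≈ 253.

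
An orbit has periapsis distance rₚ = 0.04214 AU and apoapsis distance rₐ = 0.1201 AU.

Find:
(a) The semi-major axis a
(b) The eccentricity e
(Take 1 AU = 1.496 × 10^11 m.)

Convert to SI: rₚ = 0.04214 AU = 6.30414e+09 m; rₐ = 0.1201 AU = 1.7967e+10 m.
(a) a = (rₚ + rₐ) / 2 = (6.30414e+09 + 1.7967e+10) / 2 ≈ 1.214e+10 m = 0.08112 AU.
(b) e = (rₐ − rₚ) / (rₐ + rₚ) = (1.7967e+10 − 6.30414e+09) / (1.7967e+10 + 6.30414e+09) ≈ 0.4805.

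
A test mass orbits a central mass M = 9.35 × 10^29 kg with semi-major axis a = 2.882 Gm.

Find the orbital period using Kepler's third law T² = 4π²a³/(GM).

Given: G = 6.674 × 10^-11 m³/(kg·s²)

Convert to SI: a = 2.882 Gm = 2.882e+09 m.
GM = G · M = 6.674e-11 · 9.35e+29 = 6.24019e+19 m³/s².
Kepler's third law: T = 2π √(a³ / GM).
Substituting a = 2.882e+09 m and GM = 6.24019e+19 m³/s²:
T = 2π √((2.882e+09)³ / 6.24019e+19) s
T ≈ 1.231e+05 s = 1.424 days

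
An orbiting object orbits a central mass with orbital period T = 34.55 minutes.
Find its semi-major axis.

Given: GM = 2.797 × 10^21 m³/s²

Convert to SI: T = 34.55 minutes = 2073 s.
Invert Kepler's third law: a = (GM · T² / (4π²))^(1/3).
Substituting T = 2073 s and GM = 2.797e+21 m³/s²:
a = (2.797e+21 · (2073)² / (4π²))^(1/3) m
a ≈ 6.727e+08 m = 672.7 Mm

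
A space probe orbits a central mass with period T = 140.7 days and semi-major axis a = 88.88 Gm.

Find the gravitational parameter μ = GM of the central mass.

Convert to SI: T = 140.7 days = 1.21565e+07 s; a = 88.88 Gm = 8.888e+10 m.
GM = 4π² · a³ / T².
GM = 4π² · (8.888e+10)³ / (1.21565e+07)² m³/s² ≈ 1.876e+20 m³/s² = 1.876 × 10^20 m³/s².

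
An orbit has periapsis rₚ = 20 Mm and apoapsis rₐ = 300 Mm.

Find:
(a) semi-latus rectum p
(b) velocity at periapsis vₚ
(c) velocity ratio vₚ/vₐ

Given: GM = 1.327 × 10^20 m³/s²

Convert to SI: rₚ = 20 Mm = 2e+07 m; rₐ = 300 Mm = 3e+08 m.
(a) From a = (rₚ + rₐ)/2 = 1.6e+08 m and e = (rₐ − rₚ)/(rₐ + rₚ) = 0.875, p = a(1 − e²) = 1.6e+08 · (1 − (0.875)²) ≈ 3.75e+07 m
(b) With a = (rₚ + rₐ)/2 = 1.6e+08 m, vₚ = √(GM (2/rₚ − 1/a)) = √(1.327e+20 · (2/2e+07 − 1/1.6e+08)) m/s ≈ 3.527e+06 m/s
(c) Conservation of angular momentum (rₚvₚ = rₐvₐ) gives vₚ/vₐ = rₐ/rₚ = 3e+08/2e+07 ≈ 15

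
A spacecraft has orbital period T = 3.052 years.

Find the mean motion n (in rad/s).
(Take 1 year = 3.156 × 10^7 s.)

Convert to SI: T = 3.052 years = 9.63211e+07 s.
n = 2π / T.
n = 2π / 9.63211e+07 s ≈ 6.523e-08 rad/s.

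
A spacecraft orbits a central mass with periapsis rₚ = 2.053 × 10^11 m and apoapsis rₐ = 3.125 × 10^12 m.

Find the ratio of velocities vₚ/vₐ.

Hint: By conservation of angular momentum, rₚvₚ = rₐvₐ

Conservation of angular momentum gives rₚvₚ = rₐvₐ, so vₚ/vₐ = rₐ/rₚ.
vₚ/vₐ = 3.125e+12 / 2.053e+11 ≈ 15.22.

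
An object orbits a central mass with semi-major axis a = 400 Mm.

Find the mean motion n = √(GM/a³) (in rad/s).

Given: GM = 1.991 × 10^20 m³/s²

Convert to SI: a = 400 Mm = 4e+08 m.
n = √(GM / a³).
n = √(1.991e+20 / (4e+08)³) rad/s ≈ 0.001764 rad/s.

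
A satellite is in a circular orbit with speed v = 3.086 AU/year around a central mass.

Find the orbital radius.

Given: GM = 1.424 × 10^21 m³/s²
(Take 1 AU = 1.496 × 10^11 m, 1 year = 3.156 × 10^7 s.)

Convert to SI: v = 3.086 AU/year = 14628.2 m/s.
For a circular orbit, v² = GM / r, so r = GM / v².
r = 1.424e+21 / (14628.2)² m ≈ 6.655e+12 m = 44.48 AU.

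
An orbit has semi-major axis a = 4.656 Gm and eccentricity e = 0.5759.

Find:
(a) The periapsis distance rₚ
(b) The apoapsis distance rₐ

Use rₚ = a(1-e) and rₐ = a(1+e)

Convert to SI: a = 4.656 Gm = 4.656e+09 m.
(a) rₚ = a(1 − e) = 4.656e+09 · (1 − 0.5759) = 4.656e+09 · 0.4241 ≈ 1.975e+09 m = 1.975 Gm.
(b) rₐ = a(1 + e) = 4.656e+09 · (1 + 0.5759) = 4.656e+09 · 1.5759 ≈ 7.337e+09 m = 7.337 Gm.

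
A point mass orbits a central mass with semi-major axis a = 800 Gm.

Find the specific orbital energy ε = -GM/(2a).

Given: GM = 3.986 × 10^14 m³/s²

Convert to SI: a = 800 Gm = 8e+11 m.
ε = −GM / (2a).
ε = −3.986e+14 / (2 · 8e+11) J/kg ≈ -249.1 J/kg = -249.1 J/kg.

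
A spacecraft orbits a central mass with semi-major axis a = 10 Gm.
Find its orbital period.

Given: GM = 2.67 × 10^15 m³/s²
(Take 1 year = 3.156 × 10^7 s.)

Convert to SI: a = 10 Gm = 1e+10 m.
Kepler's third law: T = 2π √(a³ / GM).
Substituting a = 1e+10 m and GM = 2.67e+15 m³/s²:
T = 2π √((1e+10)³ / 2.67e+15) s
T ≈ 1.216e+08 s = 3.853 years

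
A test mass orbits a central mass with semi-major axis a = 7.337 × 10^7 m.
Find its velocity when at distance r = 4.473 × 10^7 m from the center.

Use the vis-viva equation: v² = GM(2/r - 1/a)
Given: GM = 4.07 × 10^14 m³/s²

Vis-viva: v = √(GM · (2/r − 1/a)).
2/r − 1/a = 2/4.473e+07 − 1/7.337e+07 = 3.10832e-08 m⁻¹.
v = √(4.07e+14 · 3.10832e-08) m/s ≈ 3557 m/s = 3.557 km/s.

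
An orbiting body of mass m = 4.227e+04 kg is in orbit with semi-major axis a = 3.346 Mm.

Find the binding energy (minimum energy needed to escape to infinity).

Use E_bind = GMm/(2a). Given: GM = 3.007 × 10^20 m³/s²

Convert to SI: a = 3.346 Mm = 3.346e+06 m.
Total orbital energy is E = −GMm/(2a); binding energy is E_bind = −E = GMm/(2a).
E_bind = 3.007e+20 · 4.227e+04 / (2 · 3.346e+06) J ≈ 1.899e+18 J = 1.899 EJ.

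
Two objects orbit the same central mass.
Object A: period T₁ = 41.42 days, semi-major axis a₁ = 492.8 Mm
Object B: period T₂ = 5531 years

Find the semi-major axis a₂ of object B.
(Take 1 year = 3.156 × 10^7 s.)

Convert to SI: T₁ = 41.42 days = 3.57869e+06 s; a₁ = 492.8 Mm = 4.928e+08 m; T₂ = 5531 years = 1.74558e+11 s.
Kepler's third law: (T₁/T₂)² = (a₁/a₂)³ ⇒ a₂ = a₁ · (T₂/T₁)^(2/3).
T₂/T₁ = 1.74558e+11 / 3.57869e+06 = 48777.2.
a₂ = 4.928e+08 · (48777.2)^(2/3) m ≈ 6.579e+11 m = 657.9 Gm.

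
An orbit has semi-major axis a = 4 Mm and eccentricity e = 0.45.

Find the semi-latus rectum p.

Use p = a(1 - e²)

Convert to SI: a = 4 Mm = 4e+06 m.
p = a (1 − e²).
p = 4e+06 · (1 − (0.45)²) = 4e+06 · 0.7975 ≈ 3.19e+06 m = 3.19 Mm.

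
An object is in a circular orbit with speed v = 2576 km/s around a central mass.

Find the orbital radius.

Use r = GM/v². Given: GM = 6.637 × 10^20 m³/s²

Convert to SI: v = 2576 km/s = 2.576e+06 m/s.
For a circular orbit, v² = GM / r, so r = GM / v².
r = 6.637e+20 / (2.576e+06)² m ≈ 1e+08 m = 100 Mm.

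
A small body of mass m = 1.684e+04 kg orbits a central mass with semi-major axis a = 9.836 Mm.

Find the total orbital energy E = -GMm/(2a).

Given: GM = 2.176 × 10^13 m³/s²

Convert to SI: a = 9.836 Mm = 9.836e+06 m.
E = −GMm / (2a).
E = −2.176e+13 · 1.684e+04 / (2 · 9.836e+06) J ≈ -1.863e+10 J = -18.63 GJ.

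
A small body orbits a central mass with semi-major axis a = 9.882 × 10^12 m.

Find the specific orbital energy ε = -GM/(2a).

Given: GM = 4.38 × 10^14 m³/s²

ε = −GM / (2a).
ε = −4.38e+14 / (2 · 9.882e+12) J/kg ≈ -22.16 J/kg = -22.16 J/kg.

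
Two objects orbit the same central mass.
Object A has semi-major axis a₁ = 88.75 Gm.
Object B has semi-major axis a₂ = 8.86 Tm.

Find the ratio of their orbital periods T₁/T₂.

Convert to SI: a₁ = 88.75 Gm = 8.875e+10 m; a₂ = 8.86 Tm = 8.86e+12 m.
From Kepler's third law, (T₁/T₂)² = (a₁/a₂)³, so T₁/T₂ = (a₁/a₂)^(3/2).
a₁/a₂ = 8.875e+10 / 8.86e+12 = 0.0100169.
T₁/T₂ = (0.0100169)^(3/2) ≈ 0.001003.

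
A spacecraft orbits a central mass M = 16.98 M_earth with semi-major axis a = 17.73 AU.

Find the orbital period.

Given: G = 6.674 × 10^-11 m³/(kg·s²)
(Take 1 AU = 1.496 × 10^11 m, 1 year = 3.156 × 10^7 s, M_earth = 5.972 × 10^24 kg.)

Convert to SI: a = 17.73 AU = 2.65241e+12 m; M = 16.98 M_earth = 1.01405e+26 kg.
GM = G · M = 6.674e-11 · 1.01405e+26 = 6.76774e+15 m³/s².
Kepler's third law: T = 2π √(a³ / GM).
Substituting a = 2.65241e+12 m and GM = 6.76774e+15 m³/s²:
T = 2π √((2.65241e+12)³ / 6.76774e+15) s
T ≈ 3.299e+11 s = 1.045e+04 years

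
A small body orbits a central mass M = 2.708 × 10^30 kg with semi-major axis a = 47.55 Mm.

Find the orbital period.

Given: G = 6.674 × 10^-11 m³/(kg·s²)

Convert to SI: a = 47.55 Mm = 4.755e+07 m.
GM = G · M = 6.674e-11 · 2.708e+30 = 1.80732e+20 m³/s².
Kepler's third law: T = 2π √(a³ / GM).
Substituting a = 4.755e+07 m and GM = 1.80732e+20 m³/s²:
T = 2π √((4.755e+07)³ / 1.80732e+20) s
T ≈ 153.2 s = 2.554 minutes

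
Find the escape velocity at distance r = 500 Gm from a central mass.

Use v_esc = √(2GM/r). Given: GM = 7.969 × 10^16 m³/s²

Convert to SI: r = 500 Gm = 5e+11 m.
Escape velocity comes from setting total energy to zero: ½v² − GM/r = 0 ⇒ v_esc = √(2GM / r).
v_esc = √(2 · 7.969e+16 / 5e+11) m/s ≈ 564.6 m/s = 564.6 m/s.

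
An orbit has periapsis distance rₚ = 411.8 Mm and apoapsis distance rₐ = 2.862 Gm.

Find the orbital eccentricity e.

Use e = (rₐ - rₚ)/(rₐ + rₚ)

Convert to SI: rₚ = 411.8 Mm = 4.118e+08 m; rₐ = 2.862 Gm = 2.862e+09 m.
e = (rₐ − rₚ) / (rₐ + rₚ).
e = (2.862e+09 − 4.118e+08) / (2.862e+09 + 4.118e+08) = 2.4502e+09 / 3.2738e+09 ≈ 0.7484.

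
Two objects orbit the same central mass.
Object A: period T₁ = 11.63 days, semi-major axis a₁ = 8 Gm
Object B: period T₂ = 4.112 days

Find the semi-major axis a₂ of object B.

Convert to SI: T₁ = 11.63 days = 1.00483e+06 s; a₁ = 8 Gm = 8e+09 m; T₂ = 4.112 days = 355277 s.
Kepler's third law: (T₁/T₂)² = (a₁/a₂)³ ⇒ a₂ = a₁ · (T₂/T₁)^(2/3).
T₂/T₁ = 355277 / 1.00483e+06 = 0.353568.
a₂ = 8e+09 · (0.353568)^(2/3) m ≈ 4e+09 m = 4 Gm.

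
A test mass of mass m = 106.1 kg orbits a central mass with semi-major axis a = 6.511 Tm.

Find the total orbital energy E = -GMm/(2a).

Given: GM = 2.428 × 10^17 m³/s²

Convert to SI: a = 6.511 Tm = 6.511e+12 m.
E = −GMm / (2a).
E = −2.428e+17 · 106.1 / (2 · 6.511e+12) J ≈ -1.978e+06 J = -1.978 MJ.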